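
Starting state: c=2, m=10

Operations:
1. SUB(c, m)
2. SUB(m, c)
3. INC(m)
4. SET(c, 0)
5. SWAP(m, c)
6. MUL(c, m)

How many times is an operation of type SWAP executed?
1

Counting SWAP operations:
Step 5: SWAP(m, c) ← SWAP
Total: 1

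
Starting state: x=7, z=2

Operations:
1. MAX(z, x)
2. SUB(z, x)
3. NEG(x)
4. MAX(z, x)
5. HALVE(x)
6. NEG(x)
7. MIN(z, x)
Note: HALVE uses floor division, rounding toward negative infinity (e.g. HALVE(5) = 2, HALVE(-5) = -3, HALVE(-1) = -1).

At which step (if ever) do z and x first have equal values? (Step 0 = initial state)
Step 1

z and x first become equal after step 1.

Comparing values at each step:
Initial: z=2, x=7
After step 1: z=7, x=7 ← equal!
After step 2: z=0, x=7
After step 3: z=0, x=-7
After step 4: z=0, x=-7
After step 5: z=0, x=-4
After step 6: z=0, x=4
After step 7: z=0, x=4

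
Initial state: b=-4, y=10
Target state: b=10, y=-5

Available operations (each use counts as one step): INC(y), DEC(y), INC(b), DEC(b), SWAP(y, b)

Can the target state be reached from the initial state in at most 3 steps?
Yes

Path (2 steps): DEC(b) → SWAP(y, b)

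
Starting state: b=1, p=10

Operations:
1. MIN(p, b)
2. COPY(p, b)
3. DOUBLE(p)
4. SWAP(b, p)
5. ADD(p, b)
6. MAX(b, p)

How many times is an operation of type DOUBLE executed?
1

Counting DOUBLE operations:
Step 3: DOUBLE(p) ← DOUBLE
Total: 1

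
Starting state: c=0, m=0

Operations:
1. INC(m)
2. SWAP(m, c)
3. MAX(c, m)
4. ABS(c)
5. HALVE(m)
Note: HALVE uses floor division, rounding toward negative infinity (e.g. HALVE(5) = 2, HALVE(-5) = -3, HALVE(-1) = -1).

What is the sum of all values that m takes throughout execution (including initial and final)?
1

Values of m at each step:
Initial: m = 0
After step 1: m = 1
After step 2: m = 0
After step 3: m = 0
After step 4: m = 0
After step 5: m = 0
Sum = 0 + 1 + 0 + 0 + 0 + 0 = 1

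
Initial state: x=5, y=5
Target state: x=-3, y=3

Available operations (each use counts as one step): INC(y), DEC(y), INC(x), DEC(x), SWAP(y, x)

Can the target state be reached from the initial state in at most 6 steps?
No

The target state cannot be reached within 6 steps.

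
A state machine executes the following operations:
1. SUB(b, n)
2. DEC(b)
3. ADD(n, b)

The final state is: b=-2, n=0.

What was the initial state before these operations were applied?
b=1, n=2

Working backwards:
Final state: b=-2, n=0
Before step 3 (ADD(n, b)): b=-2, n=2
Before step 2 (DEC(b)): b=-1, n=2
Before step 1 (SUB(b, n)): b=1, n=2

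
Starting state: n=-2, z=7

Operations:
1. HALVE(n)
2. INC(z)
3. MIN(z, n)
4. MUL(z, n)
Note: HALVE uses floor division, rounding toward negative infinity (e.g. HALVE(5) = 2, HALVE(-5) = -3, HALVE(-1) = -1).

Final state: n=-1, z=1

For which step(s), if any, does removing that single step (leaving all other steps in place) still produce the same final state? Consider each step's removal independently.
Step(s) 2

Testing removal of each single step:
Without step 1: final = n=-2, z=4 (different)
Without step 2: final = n=-1, z=1 (same)
Without step 3: final = n=-1, z=-8 (different)
Without step 4: final = n=-1, z=-1 (different)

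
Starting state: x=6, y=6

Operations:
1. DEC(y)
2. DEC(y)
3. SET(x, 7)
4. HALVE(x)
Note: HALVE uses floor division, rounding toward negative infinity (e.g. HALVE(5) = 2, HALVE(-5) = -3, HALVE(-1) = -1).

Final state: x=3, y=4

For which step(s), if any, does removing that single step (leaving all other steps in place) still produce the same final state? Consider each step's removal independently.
Step(s) 3

Testing removal of each single step:
Without step 1: final = x=3, y=5 (different)
Without step 2: final = x=3, y=5 (different)
Without step 3: final = x=3, y=4 (same)
Without step 4: final = x=7, y=4 (different)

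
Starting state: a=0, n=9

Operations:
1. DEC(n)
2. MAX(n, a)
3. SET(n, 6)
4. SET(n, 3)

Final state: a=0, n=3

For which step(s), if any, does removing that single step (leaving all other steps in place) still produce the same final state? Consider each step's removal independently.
Step(s) 1, 2, 3

Testing removal of each single step:
Without step 1: final = a=0, n=3 (same)
Without step 2: final = a=0, n=3 (same)
Without step 3: final = a=0, n=3 (same)
Without step 4: final = a=0, n=6 (different)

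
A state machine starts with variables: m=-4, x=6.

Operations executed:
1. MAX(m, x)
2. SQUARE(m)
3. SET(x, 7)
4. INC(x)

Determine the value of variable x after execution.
x = 8

Tracing execution:
Step 1: MAX(m, x) → x = 6
Step 2: SQUARE(m) → x = 6
Step 3: SET(x, 7) → x = 7
Step 4: INC(x) → x = 8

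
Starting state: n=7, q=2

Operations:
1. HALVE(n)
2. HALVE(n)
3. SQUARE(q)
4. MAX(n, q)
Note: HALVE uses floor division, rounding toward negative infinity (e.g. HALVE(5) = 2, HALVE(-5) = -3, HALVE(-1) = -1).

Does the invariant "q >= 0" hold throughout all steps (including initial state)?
Yes

The invariant holds at every step.

State at each step:
Initial: n=7, q=2
After step 1: n=3, q=2
After step 2: n=1, q=2
After step 3: n=1, q=4
After step 4: n=4, q=4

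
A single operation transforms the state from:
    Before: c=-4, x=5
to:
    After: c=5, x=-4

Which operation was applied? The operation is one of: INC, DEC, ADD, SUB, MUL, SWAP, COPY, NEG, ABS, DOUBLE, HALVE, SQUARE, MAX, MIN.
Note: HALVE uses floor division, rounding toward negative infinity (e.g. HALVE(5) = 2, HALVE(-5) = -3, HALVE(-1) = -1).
SWAP(x, c)

Analyzing the change:
Before: c=-4, x=5
After: c=5, x=-4
Variable x changed from 5 to -4
Variable c changed from -4 to 5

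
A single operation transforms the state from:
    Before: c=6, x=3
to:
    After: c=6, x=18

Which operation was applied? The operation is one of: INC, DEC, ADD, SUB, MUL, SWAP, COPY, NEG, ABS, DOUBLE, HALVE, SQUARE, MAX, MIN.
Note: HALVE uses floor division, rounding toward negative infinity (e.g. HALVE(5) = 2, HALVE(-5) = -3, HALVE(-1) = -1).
MUL(x, c)

Analyzing the change:
Before: c=6, x=3
After: c=6, x=18
Variable x changed from 3 to 18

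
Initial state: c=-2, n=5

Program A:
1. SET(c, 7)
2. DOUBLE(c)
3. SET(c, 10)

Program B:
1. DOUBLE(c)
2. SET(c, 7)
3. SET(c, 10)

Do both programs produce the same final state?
Yes

Program A final state: c=10, n=5
Program B final state: c=10, n=5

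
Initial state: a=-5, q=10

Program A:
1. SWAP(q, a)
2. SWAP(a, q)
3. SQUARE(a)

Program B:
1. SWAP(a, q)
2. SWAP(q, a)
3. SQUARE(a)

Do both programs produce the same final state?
Yes

Program A final state: a=25, q=10
Program B final state: a=25, q=10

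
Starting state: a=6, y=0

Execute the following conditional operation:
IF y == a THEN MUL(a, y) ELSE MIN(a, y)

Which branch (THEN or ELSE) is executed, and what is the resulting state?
Branch: ELSE, Final state: a=0, y=0

Evaluating condition: y == a
y = 0, a = 6
Condition is False, so ELSE branch executes
After MIN(a, y): a=0, y=0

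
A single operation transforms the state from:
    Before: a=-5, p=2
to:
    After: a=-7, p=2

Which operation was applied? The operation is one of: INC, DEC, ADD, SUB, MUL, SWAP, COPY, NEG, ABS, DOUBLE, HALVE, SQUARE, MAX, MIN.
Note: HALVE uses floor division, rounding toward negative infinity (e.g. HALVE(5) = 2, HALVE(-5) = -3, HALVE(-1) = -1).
SUB(a, p)

Analyzing the change:
Before: a=-5, p=2
After: a=-7, p=2
Variable a changed from -5 to -7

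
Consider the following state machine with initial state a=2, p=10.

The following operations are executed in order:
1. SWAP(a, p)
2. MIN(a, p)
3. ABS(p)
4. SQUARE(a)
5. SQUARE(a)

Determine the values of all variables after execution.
{a: 16, p: 2}

Step-by-step execution:
Initial: a=2, p=10
After step 1 (SWAP(a, p)): a=10, p=2
After step 2 (MIN(a, p)): a=2, p=2
After step 3 (ABS(p)): a=2, p=2
After step 4 (SQUARE(a)): a=4, p=2
After step 5 (SQUARE(a)): a=16, p=2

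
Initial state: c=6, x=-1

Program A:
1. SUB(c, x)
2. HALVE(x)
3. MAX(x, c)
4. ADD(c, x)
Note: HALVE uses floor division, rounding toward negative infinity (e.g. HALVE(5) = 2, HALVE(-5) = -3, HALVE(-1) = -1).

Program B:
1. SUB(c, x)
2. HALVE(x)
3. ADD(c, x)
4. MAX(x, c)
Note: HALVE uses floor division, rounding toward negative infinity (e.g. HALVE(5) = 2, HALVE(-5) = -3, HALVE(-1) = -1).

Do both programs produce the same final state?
No

Program A final state: c=14, x=7
Program B final state: c=6, x=6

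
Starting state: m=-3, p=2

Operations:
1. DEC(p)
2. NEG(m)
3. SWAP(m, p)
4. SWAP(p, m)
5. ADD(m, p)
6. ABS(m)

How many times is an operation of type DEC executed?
1

Counting DEC operations:
Step 1: DEC(p) ← DEC
Total: 1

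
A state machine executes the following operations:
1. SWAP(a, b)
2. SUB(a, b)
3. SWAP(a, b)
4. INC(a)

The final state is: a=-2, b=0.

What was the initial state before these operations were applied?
a=-3, b=-3

Working backwards:
Final state: a=-2, b=0
Before step 4 (INC(a)): a=-3, b=0
Before step 3 (SWAP(a, b)): a=0, b=-3
Before step 2 (SUB(a, b)): a=-3, b=-3
Before step 1 (SWAP(a, b)): a=-3, b=-3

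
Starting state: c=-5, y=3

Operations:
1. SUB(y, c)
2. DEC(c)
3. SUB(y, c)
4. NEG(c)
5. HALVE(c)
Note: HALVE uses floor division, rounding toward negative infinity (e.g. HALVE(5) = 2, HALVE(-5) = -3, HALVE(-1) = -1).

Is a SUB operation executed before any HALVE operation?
Yes

First SUB: step 1
First HALVE: step 5
Since 1 < 5, SUB comes first.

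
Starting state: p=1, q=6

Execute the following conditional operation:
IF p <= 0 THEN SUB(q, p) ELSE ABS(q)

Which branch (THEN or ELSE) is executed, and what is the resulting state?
Branch: ELSE, Final state: p=1, q=6

Evaluating condition: p <= 0
p = 1
Condition is False, so ELSE branch executes
After ABS(q): p=1, q=6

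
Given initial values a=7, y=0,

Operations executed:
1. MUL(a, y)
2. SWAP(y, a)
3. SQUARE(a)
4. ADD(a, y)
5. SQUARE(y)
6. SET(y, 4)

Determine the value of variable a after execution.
a = 0

Tracing execution:
Step 1: MUL(a, y) → a = 0
Step 2: SWAP(y, a) → a = 0
Step 3: SQUARE(a) → a = 0
Step 4: ADD(a, y) → a = 0
Step 5: SQUARE(y) → a = 0
Step 6: SET(y, 4) → a = 0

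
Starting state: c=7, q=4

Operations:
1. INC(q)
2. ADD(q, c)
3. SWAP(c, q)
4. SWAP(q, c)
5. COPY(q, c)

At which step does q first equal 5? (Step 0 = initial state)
Step 1

Tracing q:
Initial: q = 4
After step 1: q = 5 ← first occurrence
After step 2: q = 12
After step 3: q = 7
After step 4: q = 12
After step 5: q = 7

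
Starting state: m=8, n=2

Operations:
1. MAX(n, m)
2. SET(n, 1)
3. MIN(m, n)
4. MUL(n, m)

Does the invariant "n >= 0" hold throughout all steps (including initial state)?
Yes

The invariant holds at every step.

State at each step:
Initial: m=8, n=2
After step 1: m=8, n=8
After step 2: m=8, n=1
After step 3: m=1, n=1
After step 4: m=1, n=1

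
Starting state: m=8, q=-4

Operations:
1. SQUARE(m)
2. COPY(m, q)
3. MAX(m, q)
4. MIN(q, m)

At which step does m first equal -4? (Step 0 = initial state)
Step 2

Tracing m:
Initial: m = 8
After step 1: m = 64
After step 2: m = -4 ← first occurrence
After step 3: m = -4
After step 4: m = -4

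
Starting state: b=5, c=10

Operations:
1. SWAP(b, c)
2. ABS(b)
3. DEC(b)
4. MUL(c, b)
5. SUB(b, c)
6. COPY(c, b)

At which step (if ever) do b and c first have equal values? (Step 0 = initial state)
Step 6

b and c first become equal after step 6.

Comparing values at each step:
Initial: b=5, c=10
After step 1: b=10, c=5
After step 2: b=10, c=5
After step 3: b=9, c=5
After step 4: b=9, c=45
After step 5: b=-36, c=45
After step 6: b=-36, c=-36 ← equal!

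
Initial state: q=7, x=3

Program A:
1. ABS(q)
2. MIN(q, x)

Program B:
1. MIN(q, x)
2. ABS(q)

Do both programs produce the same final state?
Yes

Program A final state: q=3, x=3
Program B final state: q=3, x=3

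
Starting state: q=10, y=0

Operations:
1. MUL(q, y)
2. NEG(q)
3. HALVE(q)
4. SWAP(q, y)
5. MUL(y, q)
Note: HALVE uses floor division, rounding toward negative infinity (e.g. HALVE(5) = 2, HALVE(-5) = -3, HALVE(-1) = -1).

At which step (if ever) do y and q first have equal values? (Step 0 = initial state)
Step 1

y and q first become equal after step 1.

Comparing values at each step:
Initial: y=0, q=10
After step 1: y=0, q=0 ← equal!
After step 2: y=0, q=0 ← equal!
After step 3: y=0, q=0 ← equal!
After step 4: y=0, q=0 ← equal!
After step 5: y=0, q=0 ← equal!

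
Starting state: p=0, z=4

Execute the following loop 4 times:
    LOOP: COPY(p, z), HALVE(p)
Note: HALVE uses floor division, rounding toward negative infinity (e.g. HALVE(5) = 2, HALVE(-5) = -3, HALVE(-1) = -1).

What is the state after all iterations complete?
p=2, z=4

Iteration trace:
Start: p=0, z=4
After iteration 1: p=2, z=4
After iteration 2: p=2, z=4
After iteration 3: p=2, z=4
After iteration 4: p=2, z=4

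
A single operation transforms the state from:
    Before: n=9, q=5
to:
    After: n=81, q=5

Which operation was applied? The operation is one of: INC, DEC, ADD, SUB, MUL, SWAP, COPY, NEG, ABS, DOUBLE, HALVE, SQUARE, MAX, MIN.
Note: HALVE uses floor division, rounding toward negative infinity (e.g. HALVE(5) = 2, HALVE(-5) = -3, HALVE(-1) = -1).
SQUARE(n)

Analyzing the change:
Before: n=9, q=5
After: n=81, q=5
Variable n changed from 9 to 81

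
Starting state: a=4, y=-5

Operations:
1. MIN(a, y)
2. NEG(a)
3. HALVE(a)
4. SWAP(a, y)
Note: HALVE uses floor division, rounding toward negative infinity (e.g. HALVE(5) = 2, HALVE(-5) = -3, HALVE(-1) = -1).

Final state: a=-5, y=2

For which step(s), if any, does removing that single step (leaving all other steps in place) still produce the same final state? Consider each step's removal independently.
None - removing any single step changes the final result

Testing removal of each single step:
Without step 1: final = a=-5, y=-2 (different)
Without step 2: final = a=-5, y=-3 (different)
Without step 3: final = a=-5, y=5 (different)
Without step 4: final = a=2, y=-5 (different)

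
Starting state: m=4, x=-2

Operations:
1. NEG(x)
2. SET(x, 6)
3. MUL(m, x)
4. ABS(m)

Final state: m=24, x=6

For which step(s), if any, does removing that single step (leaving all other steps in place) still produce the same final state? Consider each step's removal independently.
Step(s) 1, 4

Testing removal of each single step:
Without step 1: final = m=24, x=6 (same)
Without step 2: final = m=8, x=2 (different)
Without step 3: final = m=4, x=6 (different)
Without step 4: final = m=24, x=6 (same)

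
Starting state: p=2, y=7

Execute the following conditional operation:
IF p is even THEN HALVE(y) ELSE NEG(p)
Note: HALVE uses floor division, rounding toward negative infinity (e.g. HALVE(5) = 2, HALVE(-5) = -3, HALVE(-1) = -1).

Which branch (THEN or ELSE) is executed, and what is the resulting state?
Branch: THEN, Final state: p=2, y=3

Evaluating condition: p is even
Condition is True, so THEN branch executes
After HALVE(y): p=2, y=3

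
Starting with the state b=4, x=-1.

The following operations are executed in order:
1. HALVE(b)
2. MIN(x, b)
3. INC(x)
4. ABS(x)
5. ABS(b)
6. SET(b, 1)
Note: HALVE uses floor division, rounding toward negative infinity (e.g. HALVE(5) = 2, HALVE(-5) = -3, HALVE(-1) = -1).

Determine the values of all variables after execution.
{b: 1, x: 0}

Step-by-step execution:
Initial: b=4, x=-1
After step 1 (HALVE(b)): b=2, x=-1
After step 2 (MIN(x, b)): b=2, x=-1
After step 3 (INC(x)): b=2, x=0
After step 4 (ABS(x)): b=2, x=0
After step 5 (ABS(b)): b=2, x=0
After step 6 (SET(b, 1)): b=1, x=0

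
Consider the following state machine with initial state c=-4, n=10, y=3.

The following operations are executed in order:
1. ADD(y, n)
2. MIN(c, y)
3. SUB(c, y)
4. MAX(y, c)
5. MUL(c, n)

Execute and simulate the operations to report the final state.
{c: -170, n: 10, y: 13}

Step-by-step execution:
Initial: c=-4, n=10, y=3
After step 1 (ADD(y, n)): c=-4, n=10, y=13
After step 2 (MIN(c, y)): c=-4, n=10, y=13
After step 3 (SUB(c, y)): c=-17, n=10, y=13
After step 4 (MAX(y, c)): c=-17, n=10, y=13
After step 5 (MUL(c, n)): c=-170, n=10, y=13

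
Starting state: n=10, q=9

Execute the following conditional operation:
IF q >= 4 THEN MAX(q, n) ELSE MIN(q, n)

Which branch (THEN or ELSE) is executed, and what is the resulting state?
Branch: THEN, Final state: n=10, q=10

Evaluating condition: q >= 4
q = 9
Condition is True, so THEN branch executes
After MAX(q, n): n=10, q=10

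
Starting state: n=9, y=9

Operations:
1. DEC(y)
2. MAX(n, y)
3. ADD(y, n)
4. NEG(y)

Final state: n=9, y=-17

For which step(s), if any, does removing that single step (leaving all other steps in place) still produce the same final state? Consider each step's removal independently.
Step(s) 2

Testing removal of each single step:
Without step 1: final = n=9, y=-18 (different)
Without step 2: final = n=9, y=-17 (same)
Without step 3: final = n=9, y=-8 (different)
Without step 4: final = n=9, y=17 (different)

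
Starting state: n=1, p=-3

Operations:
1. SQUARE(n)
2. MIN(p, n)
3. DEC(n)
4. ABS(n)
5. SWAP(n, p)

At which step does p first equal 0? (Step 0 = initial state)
Step 5

Tracing p:
Initial: p = -3
After step 1: p = -3
After step 2: p = -3
After step 3: p = -3
After step 4: p = -3
After step 5: p = 0 ← first occurrence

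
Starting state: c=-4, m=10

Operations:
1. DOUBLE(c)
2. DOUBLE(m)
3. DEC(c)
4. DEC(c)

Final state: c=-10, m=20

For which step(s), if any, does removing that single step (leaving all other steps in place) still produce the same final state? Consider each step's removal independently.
None - removing any single step changes the final result

Testing removal of each single step:
Without step 1: final = c=-6, m=20 (different)
Without step 2: final = c=-10, m=10 (different)
Without step 3: final = c=-9, m=20 (different)
Without step 4: final = c=-9, m=20 (different)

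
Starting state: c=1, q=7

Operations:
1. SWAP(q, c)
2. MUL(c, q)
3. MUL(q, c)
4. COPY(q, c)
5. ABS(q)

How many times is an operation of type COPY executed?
1

Counting COPY operations:
Step 4: COPY(q, c) ← COPY
Total: 1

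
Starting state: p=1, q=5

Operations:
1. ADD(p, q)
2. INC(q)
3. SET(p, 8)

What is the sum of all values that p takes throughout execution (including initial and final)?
21

Values of p at each step:
Initial: p = 1
After step 1: p = 6
After step 2: p = 6
After step 3: p = 8
Sum = 1 + 6 + 6 + 8 = 21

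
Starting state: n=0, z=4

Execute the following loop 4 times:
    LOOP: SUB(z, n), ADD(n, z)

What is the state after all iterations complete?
n=-4, z=-4

Iteration trace:
Start: n=0, z=4
After iteration 1: n=4, z=4
After iteration 2: n=4, z=0
After iteration 3: n=0, z=-4
After iteration 4: n=-4, z=-4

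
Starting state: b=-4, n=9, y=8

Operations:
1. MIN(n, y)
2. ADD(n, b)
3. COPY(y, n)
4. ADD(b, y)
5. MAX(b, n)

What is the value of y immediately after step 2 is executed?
y = 8

Tracing y through execution:
Initial: y = 8
After step 1 (MIN(n, y)): y = 8
After step 2 (ADD(n, b)): y = 8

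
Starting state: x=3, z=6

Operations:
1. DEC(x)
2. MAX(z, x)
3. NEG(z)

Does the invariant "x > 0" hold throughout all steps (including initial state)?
Yes

The invariant holds at every step.

State at each step:
Initial: x=3, z=6
After step 1: x=2, z=6
After step 2: x=2, z=6
After step 3: x=2, z=-6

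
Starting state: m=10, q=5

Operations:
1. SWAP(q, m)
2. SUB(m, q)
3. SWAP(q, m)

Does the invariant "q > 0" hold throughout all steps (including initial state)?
No, violated after step 3

The invariant is violated after step 3.

State at each step:
Initial: m=10, q=5
After step 1: m=5, q=10
After step 2: m=-5, q=10
After step 3: m=10, q=-5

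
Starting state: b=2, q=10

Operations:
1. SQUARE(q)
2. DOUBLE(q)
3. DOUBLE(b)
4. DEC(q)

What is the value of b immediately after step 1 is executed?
b = 2

Tracing b through execution:
Initial: b = 2
After step 1 (SQUARE(q)): b = 2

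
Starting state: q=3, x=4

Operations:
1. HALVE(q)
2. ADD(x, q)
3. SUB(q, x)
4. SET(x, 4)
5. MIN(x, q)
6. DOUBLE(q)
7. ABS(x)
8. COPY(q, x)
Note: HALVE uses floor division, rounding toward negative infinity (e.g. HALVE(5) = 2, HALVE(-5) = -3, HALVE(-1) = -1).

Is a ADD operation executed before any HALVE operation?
No

First ADD: step 2
First HALVE: step 1
Since 2 > 1, HALVE comes first.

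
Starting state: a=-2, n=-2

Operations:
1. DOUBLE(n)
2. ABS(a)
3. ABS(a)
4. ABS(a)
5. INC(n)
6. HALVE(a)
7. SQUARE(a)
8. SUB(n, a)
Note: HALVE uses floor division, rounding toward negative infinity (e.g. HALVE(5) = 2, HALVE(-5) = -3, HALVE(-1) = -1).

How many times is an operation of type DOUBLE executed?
1

Counting DOUBLE operations:
Step 1: DOUBLE(n) ← DOUBLE
Total: 1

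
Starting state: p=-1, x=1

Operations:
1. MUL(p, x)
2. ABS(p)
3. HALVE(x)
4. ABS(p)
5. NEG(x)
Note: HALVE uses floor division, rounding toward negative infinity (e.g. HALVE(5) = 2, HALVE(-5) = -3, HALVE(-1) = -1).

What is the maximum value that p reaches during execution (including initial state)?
1

Values of p at each step:
Initial: p = -1
After step 1: p = -1
After step 2: p = 1 ← maximum
After step 3: p = 1
After step 4: p = 1
After step 5: p = 1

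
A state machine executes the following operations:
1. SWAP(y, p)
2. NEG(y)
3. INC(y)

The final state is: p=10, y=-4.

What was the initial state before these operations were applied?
p=5, y=10

Working backwards:
Final state: p=10, y=-4
Before step 3 (INC(y)): p=10, y=-5
Before step 2 (NEG(y)): p=10, y=5
Before step 1 (SWAP(y, p)): p=5, y=10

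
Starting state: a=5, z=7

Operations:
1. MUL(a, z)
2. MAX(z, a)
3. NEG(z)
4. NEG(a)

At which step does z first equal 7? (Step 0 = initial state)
Step 0

Tracing z:
Initial: z = 7 ← first occurrence
After step 1: z = 7
After step 2: z = 35
After step 3: z = -35
After step 4: z = -35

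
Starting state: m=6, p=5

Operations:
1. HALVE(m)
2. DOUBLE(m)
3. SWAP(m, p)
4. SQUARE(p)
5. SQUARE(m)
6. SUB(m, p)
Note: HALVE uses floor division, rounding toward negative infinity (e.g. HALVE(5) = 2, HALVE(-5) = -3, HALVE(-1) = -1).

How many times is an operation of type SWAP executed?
1

Counting SWAP operations:
Step 3: SWAP(m, p) ← SWAP
Total: 1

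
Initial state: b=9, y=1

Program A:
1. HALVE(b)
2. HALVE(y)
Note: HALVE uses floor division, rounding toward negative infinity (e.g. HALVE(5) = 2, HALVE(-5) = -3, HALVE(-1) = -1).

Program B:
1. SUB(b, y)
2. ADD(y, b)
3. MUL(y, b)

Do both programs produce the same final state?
No

Program A final state: b=4, y=0
Program B final state: b=8, y=72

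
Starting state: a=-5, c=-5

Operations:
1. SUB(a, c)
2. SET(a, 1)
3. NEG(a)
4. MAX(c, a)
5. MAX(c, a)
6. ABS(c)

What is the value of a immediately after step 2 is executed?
a = 1

Tracing a through execution:
Initial: a = -5
After step 1 (SUB(a, c)): a = 0
After step 2 (SET(a, 1)): a = 1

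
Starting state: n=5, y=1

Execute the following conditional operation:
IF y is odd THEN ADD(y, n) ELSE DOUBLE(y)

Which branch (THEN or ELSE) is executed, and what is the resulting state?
Branch: THEN, Final state: n=5, y=6

Evaluating condition: y is odd
Condition is True, so THEN branch executes
After ADD(y, n): n=5, y=6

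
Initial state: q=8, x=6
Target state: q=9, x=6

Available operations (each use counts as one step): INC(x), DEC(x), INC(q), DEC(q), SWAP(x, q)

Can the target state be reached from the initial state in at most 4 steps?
Yes

Path (1 step): INC(q)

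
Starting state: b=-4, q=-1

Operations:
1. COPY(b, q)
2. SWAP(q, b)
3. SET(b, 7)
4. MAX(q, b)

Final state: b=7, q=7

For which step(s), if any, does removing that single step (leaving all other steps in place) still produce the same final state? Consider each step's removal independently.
Step(s) 1, 2

Testing removal of each single step:
Without step 1: final = b=7, q=7 (same)
Without step 2: final = b=7, q=7 (same)
Without step 3: final = b=-1, q=-1 (different)
Without step 4: final = b=7, q=-1 (different)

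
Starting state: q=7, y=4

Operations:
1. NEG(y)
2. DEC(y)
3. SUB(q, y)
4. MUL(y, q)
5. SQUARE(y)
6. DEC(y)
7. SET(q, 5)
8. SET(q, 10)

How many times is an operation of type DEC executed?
2

Counting DEC operations:
Step 2: DEC(y) ← DEC
Step 6: DEC(y) ← DEC
Total: 2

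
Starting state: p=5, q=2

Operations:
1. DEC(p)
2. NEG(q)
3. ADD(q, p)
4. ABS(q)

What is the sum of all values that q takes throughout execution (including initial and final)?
6

Values of q at each step:
Initial: q = 2
After step 1: q = 2
After step 2: q = -2
After step 3: q = 2
After step 4: q = 2
Sum = 2 + 2 + -2 + 2 + 2 = 6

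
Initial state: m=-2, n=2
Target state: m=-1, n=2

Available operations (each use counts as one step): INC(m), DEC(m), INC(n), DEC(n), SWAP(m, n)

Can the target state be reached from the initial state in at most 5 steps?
Yes

Path (1 step): INC(m)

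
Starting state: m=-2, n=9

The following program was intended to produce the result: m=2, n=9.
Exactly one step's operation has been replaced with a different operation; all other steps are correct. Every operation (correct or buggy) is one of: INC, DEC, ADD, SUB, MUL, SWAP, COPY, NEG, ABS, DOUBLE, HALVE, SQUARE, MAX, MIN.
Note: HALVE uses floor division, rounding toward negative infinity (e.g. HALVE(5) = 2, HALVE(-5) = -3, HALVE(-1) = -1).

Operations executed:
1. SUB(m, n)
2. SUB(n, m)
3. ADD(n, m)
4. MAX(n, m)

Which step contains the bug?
Step 1

Trace with buggy code:
Initial: m=-2, n=9
After step 1: m=-11, n=9
After step 2: m=-11, n=20
After step 3: m=-11, n=9
After step 4: m=-11, n=9
Actual final m=-11, n=9 ≠ expected m=2, n=9.
Step 1 is the only position where a single-operation replacement can produce the expected result.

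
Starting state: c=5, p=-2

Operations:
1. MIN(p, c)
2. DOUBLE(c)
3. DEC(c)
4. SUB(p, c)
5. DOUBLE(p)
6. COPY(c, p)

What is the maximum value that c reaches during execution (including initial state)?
10

Values of c at each step:
Initial: c = 5
After step 1: c = 5
After step 2: c = 10 ← maximum
After step 3: c = 9
After step 4: c = 9
After step 5: c = 9
After step 6: c = -22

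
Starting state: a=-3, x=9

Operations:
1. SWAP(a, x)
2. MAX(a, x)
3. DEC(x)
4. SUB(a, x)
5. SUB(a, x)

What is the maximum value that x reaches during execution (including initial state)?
9

Values of x at each step:
Initial: x = 9 ← maximum
After step 1: x = -3
After step 2: x = -3
After step 3: x = -4
After step 4: x = -4
After step 5: x = -4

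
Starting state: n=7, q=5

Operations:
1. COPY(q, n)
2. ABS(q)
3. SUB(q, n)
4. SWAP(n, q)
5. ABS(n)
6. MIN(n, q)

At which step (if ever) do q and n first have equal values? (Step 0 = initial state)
Step 1

q and n first become equal after step 1.

Comparing values at each step:
Initial: q=5, n=7
After step 1: q=7, n=7 ← equal!
After step 2: q=7, n=7 ← equal!
After step 3: q=0, n=7
After step 4: q=7, n=0
After step 5: q=7, n=0
After step 6: q=7, n=0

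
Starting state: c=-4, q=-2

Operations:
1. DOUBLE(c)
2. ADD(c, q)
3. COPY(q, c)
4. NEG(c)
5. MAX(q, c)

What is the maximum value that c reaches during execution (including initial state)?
10

Values of c at each step:
Initial: c = -4
After step 1: c = -8
After step 2: c = -10
After step 3: c = -10
After step 4: c = 10 ← maximum
After step 5: c = 10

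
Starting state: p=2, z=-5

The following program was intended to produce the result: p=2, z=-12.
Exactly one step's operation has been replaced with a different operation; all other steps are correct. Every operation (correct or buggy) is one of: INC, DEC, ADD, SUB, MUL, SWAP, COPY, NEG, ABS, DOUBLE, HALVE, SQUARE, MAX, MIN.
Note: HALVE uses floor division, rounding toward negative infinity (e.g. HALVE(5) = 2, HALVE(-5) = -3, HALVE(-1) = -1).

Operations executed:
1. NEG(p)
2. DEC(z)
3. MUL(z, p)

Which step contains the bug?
Step 1

Trace with buggy code:
Initial: p=2, z=-5
After step 1: p=-2, z=-5
After step 2: p=-2, z=-6
After step 3: p=-2, z=12
Actual final p=-2, z=12 ≠ expected p=2, z=-12.
Step 1 is the only position where a single-operation replacement can produce the expected result.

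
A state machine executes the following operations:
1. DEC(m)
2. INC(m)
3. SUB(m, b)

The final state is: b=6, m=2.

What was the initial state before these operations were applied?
b=6, m=8

Working backwards:
Final state: b=6, m=2
Before step 3 (SUB(m, b)): b=6, m=8
Before step 2 (INC(m)): b=6, m=7
Before step 1 (DEC(m)): b=6, m=8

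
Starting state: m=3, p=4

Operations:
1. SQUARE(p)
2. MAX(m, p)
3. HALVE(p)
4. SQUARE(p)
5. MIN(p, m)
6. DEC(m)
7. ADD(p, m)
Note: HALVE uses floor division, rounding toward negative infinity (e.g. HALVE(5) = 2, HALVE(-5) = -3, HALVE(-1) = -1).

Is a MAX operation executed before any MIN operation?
Yes

First MAX: step 2
First MIN: step 5
Since 2 < 5, MAX comes first.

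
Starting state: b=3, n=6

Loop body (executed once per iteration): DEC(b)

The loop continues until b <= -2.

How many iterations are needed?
5

Tracing iterations:
Initial: b=3, n=6
After iteration 1: b=2, n=6
After iteration 2: b=1, n=6
After iteration 3: b=0, n=6
After iteration 4: b=-1, n=6
After iteration 5: b=-2, n=6
b <= -2 now holds, so the loop exits after 5 iterations.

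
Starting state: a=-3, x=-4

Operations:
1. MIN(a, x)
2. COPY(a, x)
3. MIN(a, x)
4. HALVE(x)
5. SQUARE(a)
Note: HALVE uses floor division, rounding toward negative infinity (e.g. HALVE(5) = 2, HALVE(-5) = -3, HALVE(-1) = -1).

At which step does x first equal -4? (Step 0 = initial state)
Step 0

Tracing x:
Initial: x = -4 ← first occurrence
After step 1: x = -4
After step 2: x = -4
After step 3: x = -4
After step 4: x = -2
After step 5: x = -2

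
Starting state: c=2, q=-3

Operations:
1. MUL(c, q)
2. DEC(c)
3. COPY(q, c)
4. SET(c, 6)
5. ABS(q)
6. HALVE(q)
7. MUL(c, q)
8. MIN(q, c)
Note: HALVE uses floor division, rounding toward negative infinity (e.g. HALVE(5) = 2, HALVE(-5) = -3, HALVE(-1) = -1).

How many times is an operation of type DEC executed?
1

Counting DEC operations:
Step 2: DEC(c) ← DEC
Total: 1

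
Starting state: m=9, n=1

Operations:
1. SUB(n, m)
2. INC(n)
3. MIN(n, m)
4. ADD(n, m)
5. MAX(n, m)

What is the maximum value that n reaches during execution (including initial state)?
9

Values of n at each step:
Initial: n = 1
After step 1: n = -8
After step 2: n = -7
After step 3: n = -7
After step 4: n = 2
After step 5: n = 9 ← maximum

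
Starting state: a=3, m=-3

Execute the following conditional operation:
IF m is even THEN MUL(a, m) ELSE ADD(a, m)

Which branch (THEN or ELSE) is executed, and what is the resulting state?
Branch: ELSE, Final state: a=0, m=-3

Evaluating condition: m is even
Condition is False, so ELSE branch executes
After ADD(a, m): a=0, m=-3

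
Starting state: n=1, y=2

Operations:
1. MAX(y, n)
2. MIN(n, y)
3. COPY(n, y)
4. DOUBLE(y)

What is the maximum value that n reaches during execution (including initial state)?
2

Values of n at each step:
Initial: n = 1
After step 1: n = 1
After step 2: n = 1
After step 3: n = 2 ← maximum
After step 4: n = 2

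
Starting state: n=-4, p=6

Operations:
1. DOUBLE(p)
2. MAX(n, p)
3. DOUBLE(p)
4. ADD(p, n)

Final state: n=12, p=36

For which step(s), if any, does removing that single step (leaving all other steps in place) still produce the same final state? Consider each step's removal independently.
None - removing any single step changes the final result

Testing removal of each single step:
Without step 1: final = n=6, p=18 (different)
Without step 2: final = n=-4, p=20 (different)
Without step 3: final = n=12, p=24 (different)
Without step 4: final = n=12, p=24 (different)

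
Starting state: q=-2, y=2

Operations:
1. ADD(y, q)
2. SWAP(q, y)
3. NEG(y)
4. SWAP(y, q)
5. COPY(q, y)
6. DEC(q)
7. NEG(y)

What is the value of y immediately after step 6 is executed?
y = 0

Tracing y through execution:
Initial: y = 2
After step 1 (ADD(y, q)): y = 0
After step 2 (SWAP(q, y)): y = -2
After step 3 (NEG(y)): y = 2
After step 4 (SWAP(y, q)): y = 0
After step 5 (COPY(q, y)): y = 0
After step 6 (DEC(q)): y = 0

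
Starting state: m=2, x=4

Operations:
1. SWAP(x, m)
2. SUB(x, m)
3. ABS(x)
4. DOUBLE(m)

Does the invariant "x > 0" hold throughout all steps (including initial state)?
No, violated after step 2

The invariant is violated after step 2.

State at each step:
Initial: m=2, x=4
After step 1: m=4, x=2
After step 2: m=4, x=-2
After step 3: m=4, x=2
After step 4: m=8, x=2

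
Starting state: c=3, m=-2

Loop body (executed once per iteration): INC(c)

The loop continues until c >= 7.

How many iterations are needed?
4

Tracing iterations:
Initial: c=3, m=-2
After iteration 1: c=4, m=-2
After iteration 2: c=5, m=-2
After iteration 3: c=6, m=-2
After iteration 4: c=7, m=-2
c >= 7 now holds, so the loop exits after 4 iterations.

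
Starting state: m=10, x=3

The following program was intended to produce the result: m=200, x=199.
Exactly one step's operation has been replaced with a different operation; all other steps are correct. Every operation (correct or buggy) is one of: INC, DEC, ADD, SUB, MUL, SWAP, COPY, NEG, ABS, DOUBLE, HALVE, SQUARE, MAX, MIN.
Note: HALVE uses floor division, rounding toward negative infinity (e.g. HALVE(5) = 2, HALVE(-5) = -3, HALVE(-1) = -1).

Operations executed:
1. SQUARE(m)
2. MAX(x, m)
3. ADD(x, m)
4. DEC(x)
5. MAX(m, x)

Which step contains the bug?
Step 5

Trace with buggy code:
Initial: m=10, x=3
After step 1: m=100, x=3
After step 2: m=100, x=100
After step 3: m=100, x=200
After step 4: m=100, x=199
After step 5: m=199, x=199
Actual final m=199, x=199 ≠ expected m=200, x=199.
Step 5 is the only position where a single-operation replacement can produce the expected result.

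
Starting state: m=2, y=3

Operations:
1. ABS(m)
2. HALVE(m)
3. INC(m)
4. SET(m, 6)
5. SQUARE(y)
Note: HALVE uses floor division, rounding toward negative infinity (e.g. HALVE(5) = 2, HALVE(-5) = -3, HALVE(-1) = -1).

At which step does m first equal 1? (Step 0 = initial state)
Step 2

Tracing m:
Initial: m = 2
After step 1: m = 2
After step 2: m = 1 ← first occurrence
After step 3: m = 2
After step 4: m = 6
After step 5: m = 6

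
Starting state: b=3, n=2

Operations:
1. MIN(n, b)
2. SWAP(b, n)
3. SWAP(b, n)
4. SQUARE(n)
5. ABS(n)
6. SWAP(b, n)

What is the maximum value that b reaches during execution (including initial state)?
4

Values of b at each step:
Initial: b = 3
After step 1: b = 3
After step 2: b = 2
After step 3: b = 3
After step 4: b = 3
After step 5: b = 3
After step 6: b = 4 ← maximum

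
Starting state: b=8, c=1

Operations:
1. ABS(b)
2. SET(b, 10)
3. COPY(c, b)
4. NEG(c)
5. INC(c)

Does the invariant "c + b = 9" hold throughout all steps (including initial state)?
No, violated after step 2

The invariant is violated after step 2.

State at each step:
Initial: b=8, c=1
After step 1: b=8, c=1
After step 2: b=10, c=1
After step 3: b=10, c=10
After step 4: b=10, c=-10
After step 5: b=10, c=-9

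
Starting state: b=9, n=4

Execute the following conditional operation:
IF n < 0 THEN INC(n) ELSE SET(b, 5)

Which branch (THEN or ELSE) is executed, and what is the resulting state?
Branch: ELSE, Final state: b=5, n=4

Evaluating condition: n < 0
n = 4
Condition is False, so ELSE branch executes
After SET(b, 5): b=5, n=4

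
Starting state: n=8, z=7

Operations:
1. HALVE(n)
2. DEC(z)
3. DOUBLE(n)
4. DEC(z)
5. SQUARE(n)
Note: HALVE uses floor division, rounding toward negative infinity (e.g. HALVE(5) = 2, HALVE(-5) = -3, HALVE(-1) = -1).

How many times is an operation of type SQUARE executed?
1

Counting SQUARE operations:
Step 5: SQUARE(n) ← SQUARE
Total: 1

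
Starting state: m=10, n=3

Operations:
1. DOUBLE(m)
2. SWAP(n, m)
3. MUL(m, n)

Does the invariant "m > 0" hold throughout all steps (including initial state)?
Yes

The invariant holds at every step.

State at each step:
Initial: m=10, n=3
After step 1: m=20, n=3
After step 2: m=3, n=20
After step 3: m=60, n=20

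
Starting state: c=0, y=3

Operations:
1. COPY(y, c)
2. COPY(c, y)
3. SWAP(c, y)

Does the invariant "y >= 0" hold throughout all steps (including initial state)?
Yes

The invariant holds at every step.

State at each step:
Initial: c=0, y=3
After step 1: c=0, y=0
After step 2: c=0, y=0
After step 3: c=0, y=0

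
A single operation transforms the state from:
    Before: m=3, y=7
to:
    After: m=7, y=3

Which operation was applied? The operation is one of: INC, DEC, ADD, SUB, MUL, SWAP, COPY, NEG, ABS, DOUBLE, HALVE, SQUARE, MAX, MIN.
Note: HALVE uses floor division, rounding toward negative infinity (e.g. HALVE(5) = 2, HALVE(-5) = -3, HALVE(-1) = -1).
SWAP(m, y)

Analyzing the change:
Before: m=3, y=7
After: m=7, y=3
Variable m changed from 3 to 7
Variable y changed from 7 to 3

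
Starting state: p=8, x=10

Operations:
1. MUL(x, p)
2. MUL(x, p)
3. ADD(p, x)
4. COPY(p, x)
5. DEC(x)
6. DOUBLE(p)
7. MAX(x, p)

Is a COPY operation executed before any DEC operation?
Yes

First COPY: step 4
First DEC: step 5
Since 4 < 5, COPY comes first.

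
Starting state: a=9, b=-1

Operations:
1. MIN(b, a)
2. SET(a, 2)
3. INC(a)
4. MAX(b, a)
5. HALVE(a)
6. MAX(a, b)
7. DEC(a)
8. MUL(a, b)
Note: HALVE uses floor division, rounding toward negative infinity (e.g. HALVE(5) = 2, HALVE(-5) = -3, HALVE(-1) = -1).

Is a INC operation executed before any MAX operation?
Yes

First INC: step 3
First MAX: step 4
Since 3 < 4, INC comes first.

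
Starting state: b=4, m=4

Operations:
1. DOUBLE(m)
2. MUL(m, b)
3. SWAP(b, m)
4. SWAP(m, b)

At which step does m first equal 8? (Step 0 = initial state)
Step 1

Tracing m:
Initial: m = 4
After step 1: m = 8 ← first occurrence
After step 2: m = 32
After step 3: m = 4
After step 4: m = 32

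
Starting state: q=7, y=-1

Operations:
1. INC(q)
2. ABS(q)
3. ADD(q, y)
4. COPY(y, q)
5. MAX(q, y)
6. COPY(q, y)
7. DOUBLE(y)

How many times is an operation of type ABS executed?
1

Counting ABS operations:
Step 2: ABS(q) ← ABS
Total: 1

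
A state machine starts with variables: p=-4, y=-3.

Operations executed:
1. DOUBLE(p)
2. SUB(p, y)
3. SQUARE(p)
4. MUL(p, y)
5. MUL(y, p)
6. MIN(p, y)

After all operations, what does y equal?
y = 225

Tracing execution:
Step 1: DOUBLE(p) → y = -3
Step 2: SUB(p, y) → y = -3
Step 3: SQUARE(p) → y = -3
Step 4: MUL(p, y) → y = -3
Step 5: MUL(y, p) → y = 225
Step 6: MIN(p, y) → y = 225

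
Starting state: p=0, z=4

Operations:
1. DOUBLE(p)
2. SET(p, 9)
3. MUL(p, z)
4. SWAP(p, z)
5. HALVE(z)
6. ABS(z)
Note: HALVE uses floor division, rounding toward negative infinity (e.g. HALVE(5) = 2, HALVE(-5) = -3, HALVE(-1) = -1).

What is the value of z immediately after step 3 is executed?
z = 4

Tracing z through execution:
Initial: z = 4
After step 1 (DOUBLE(p)): z = 4
After step 2 (SET(p, 9)): z = 4
After step 3 (MUL(p, z)): z = 4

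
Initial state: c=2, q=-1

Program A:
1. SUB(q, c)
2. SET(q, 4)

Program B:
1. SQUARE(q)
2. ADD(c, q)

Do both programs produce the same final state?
No

Program A final state: c=2, q=4
Program B final state: c=3, q=1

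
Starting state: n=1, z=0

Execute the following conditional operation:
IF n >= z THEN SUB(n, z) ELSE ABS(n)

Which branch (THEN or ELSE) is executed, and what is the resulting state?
Branch: THEN, Final state: n=1, z=0

Evaluating condition: n >= z
n = 1, z = 0
Condition is True, so THEN branch executes
After SUB(n, z): n=1, z=0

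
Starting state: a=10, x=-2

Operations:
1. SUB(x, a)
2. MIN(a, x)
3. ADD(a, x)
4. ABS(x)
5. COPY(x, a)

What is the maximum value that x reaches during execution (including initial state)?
12

Values of x at each step:
Initial: x = -2
After step 1: x = -12
After step 2: x = -12
After step 3: x = -12
After step 4: x = 12 ← maximum
After step 5: x = -24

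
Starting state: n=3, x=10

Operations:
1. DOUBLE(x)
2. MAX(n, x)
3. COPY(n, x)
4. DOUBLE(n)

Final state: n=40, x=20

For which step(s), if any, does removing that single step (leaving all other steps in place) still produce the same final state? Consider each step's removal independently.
Step(s) 2, 3

Testing removal of each single step:
Without step 1: final = n=20, x=10 (different)
Without step 2: final = n=40, x=20 (same)
Without step 3: final = n=40, x=20 (same)
Without step 4: final = n=20, x=20 (different)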